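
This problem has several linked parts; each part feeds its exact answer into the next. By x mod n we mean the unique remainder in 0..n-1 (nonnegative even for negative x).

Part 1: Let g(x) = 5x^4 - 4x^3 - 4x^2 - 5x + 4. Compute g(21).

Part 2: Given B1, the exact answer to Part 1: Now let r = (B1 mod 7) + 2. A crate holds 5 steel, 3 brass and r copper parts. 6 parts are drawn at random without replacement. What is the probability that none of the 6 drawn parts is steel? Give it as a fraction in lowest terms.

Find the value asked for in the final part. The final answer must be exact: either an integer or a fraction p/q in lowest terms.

4/143

Part 1: 5*(21)^4 - 4*(21)^3 - 4*(21)^2 - 5*(21)^1 + 4 = (972405) + (-37044) + (-1764) + (-105) + (4) = 933496; answer 933496
Part 2: B1 = 933496; r = 6; total draws C(14,6) = 3003; favorable C(9,6) = 84; P = 4/143; answer 4/143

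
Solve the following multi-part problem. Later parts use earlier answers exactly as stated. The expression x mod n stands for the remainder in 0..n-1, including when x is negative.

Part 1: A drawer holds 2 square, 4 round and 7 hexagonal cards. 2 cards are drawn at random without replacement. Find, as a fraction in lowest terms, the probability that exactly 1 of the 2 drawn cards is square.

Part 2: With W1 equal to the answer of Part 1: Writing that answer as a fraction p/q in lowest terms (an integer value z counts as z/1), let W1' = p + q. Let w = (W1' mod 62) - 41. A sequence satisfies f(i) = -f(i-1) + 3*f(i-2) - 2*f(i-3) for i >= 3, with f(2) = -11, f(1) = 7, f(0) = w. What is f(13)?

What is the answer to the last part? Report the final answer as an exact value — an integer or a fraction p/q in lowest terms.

Part 1: total draws C(13,2) = 78; favorable C(2,1)*C(11,1) = 22; P = 11/39; answer 11/39
Part 2: W1 = 11/39; threaded value p + q = 50; w = 9; f(3) = -1*(-11) + 3*(7) - 2*(9) = 14; iterating: f(3)=14, f(4)=-61, f(5)=125, f(6)=-336, f(7)=833, f(8)=-2091, f(9)=5262, f(10)=-13201, f(11)=33169, f(12)=-83296, f(13)=209205; answer 209205

209205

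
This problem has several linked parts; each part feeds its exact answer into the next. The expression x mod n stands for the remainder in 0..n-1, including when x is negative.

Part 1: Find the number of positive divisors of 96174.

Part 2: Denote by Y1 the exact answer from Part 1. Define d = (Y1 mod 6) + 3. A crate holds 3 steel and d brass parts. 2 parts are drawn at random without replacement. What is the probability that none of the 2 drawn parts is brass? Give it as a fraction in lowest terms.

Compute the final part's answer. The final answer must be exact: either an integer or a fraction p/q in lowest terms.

3/28

Part 1: 96174 = 2 * 3^3 * 13 * 137; number of divisors = (1+1) * (3+1) * (1+1) * (1+1) = 32; answer 32
Part 2: Y1 = 32; d = 5; total draws C(8,2) = 28; favorable C(3,2) = 3; P = 3/28; answer 3/28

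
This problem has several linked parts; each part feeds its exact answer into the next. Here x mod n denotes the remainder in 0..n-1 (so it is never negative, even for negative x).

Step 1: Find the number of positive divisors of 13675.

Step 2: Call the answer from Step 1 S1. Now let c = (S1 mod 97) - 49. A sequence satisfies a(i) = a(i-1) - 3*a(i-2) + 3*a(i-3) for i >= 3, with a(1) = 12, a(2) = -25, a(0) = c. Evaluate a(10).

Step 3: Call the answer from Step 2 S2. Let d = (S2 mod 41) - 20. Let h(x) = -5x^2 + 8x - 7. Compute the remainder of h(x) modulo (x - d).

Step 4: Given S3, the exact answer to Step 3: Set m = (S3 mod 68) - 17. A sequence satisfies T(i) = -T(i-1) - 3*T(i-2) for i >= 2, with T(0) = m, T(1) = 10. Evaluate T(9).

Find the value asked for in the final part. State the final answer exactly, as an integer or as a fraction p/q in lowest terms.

Step 1: 13675 = 5^2 * 547; number of divisors = (2+1) * (1+1) = 6; answer 6
Step 2: S1 = 6; c = -43; a(3) = 1*(-25) - 3*(12) + 3*(-43) = -190; iterating: a(3)=-190, a(4)=-79, a(5)=416, a(6)=83, a(7)=-1402, a(8)=-403, a(9)=4052, a(10)=1055; answer 1055
Step 3: S2 = 1055; d = 10; remainder = value at the root: -5*(10)^2 + 8*(10)^1 - 7 = (-500) + (80) + (-7) = -427; answer -427
Step 4: S3 = -427; m = 32; T(2) = -1*(10) - 3*(32) = -106; iterating: T(2)=-106, T(3)=76, T(4)=242, T(5)=-470, T(6)=-256, T(7)=1666, T(8)=-898, T(9)=-4100; answer -4100

-4100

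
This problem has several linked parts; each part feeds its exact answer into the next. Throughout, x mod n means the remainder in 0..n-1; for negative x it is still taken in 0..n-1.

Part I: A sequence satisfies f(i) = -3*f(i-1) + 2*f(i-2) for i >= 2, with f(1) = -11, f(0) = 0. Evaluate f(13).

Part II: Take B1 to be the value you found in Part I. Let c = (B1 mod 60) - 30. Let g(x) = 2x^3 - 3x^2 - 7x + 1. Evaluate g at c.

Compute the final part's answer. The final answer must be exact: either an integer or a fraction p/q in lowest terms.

Part I: f(2) = -3*(-11) + 2*(0) = 33; iterating: f(2)=33, f(3)=-121, f(4)=429, f(5)=-1529, f(6)=5445, f(7)=-19393, f(8)=69069, f(9)=-245993, f(10)=876117, f(11)=-3120337, f(12)=11113245, f(13)=-39580409; answer -39580409
Part II: B1 = -39580409; c = 1; 2*(1)^3 - 3*(1)^2 - 7*(1)^1 + 1 = (2) + (-3) + (-7) + (1) = -7; answer -7

-7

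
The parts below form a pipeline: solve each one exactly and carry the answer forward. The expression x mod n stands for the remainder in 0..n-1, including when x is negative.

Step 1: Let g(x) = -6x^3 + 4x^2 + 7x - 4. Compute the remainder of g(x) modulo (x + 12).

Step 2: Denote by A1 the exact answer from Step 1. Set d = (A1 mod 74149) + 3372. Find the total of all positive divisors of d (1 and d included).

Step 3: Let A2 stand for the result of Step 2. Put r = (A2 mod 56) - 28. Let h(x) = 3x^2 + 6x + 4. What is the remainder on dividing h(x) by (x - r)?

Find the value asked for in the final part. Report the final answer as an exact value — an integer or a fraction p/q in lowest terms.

676

Step 1: remainder = value at the root: -6*(-12)^3 + 4*(-12)^2 + 7*(-12)^1 - 4 = (10368) + (576) + (-84) + (-4) = 10856; answer 10856
Step 2: A1 = 10856; d = 14228; 14228 = 2^2 * 3557; sigma = (1 + 2 + 4) * (1 + 3557) = 7 * 3558 = 24906; answer 24906
Step 3: A2 = 24906; r = 14; remainder = value at the root: 3*(14)^2 + 6*(14)^1 + 4 = (588) + (84) + (4) = 676; answer 676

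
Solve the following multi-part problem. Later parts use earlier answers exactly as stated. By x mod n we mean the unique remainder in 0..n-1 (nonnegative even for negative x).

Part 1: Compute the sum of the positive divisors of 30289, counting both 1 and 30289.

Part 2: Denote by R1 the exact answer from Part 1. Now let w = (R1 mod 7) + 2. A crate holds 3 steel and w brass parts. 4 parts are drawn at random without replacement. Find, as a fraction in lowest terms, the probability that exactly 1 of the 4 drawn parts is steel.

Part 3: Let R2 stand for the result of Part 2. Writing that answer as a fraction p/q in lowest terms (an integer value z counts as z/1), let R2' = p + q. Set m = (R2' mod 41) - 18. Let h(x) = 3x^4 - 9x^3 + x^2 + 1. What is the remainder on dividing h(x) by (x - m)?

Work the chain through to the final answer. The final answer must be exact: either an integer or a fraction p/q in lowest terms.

Part 1: 30289 = 7 * 4327; sigma = (1 + 7) * (1 + 4327) = 8 * 4328 = 34624; answer 34624
Part 2: R1 = 34624; w = 4; total draws C(7,4) = 35; favorable C(3,1)*C(4,3) = 12; P = 12/35; answer 12/35
Part 3: R2 = 12/35; threaded value p + q = 47; m = -12; remainder = value at the root: 3*(-12)^4 - 9*(-12)^3 + 1*(-12)^2 + 1 = (62208) + (15552) + (144) + (1) = 77905; answer 77905

77905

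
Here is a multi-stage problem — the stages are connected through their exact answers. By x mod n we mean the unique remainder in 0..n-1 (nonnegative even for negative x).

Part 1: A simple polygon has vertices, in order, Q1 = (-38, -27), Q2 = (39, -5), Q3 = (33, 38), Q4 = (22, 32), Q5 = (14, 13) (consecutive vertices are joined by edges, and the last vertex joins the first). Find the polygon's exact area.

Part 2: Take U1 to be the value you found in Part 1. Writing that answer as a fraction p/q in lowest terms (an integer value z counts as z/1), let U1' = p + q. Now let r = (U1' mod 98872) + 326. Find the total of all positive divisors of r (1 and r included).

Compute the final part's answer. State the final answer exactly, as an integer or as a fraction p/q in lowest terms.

2196

Part 1: cross terms: (-38*-5 - 39*-27)=1243, (39*38 - 33*-5)=1647, (33*32 - 22*38)=220, (22*13 - 14*32)=-162, (14*-27 - -38*13)=116; twice the area = |3064| = 3064; area = 1532; answer 1532
Part 2: U1 = 1532; threaded value p + q = 1533; r = 1859; 1859 = 11 * 13^2; sigma = (1 + 11) * (1 + 13 + 169) = 12 * 183 = 2196; answer 2196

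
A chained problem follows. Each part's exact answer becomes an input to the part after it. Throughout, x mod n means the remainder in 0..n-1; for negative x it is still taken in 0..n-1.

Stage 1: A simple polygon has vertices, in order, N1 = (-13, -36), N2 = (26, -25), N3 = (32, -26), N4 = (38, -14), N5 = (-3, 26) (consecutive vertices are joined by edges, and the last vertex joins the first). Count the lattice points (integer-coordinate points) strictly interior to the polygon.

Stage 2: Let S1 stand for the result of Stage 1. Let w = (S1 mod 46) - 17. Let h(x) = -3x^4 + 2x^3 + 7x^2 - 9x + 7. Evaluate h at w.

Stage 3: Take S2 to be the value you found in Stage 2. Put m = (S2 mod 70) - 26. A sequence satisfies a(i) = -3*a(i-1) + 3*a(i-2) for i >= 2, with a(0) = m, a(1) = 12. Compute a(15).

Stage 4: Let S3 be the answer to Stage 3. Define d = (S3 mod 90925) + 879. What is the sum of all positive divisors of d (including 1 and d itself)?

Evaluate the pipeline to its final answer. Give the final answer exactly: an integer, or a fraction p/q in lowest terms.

Stage 1: cross terms: (-13*-25 - 26*-36)=1261, (26*-26 - 32*-25)=124, (32*-14 - 38*-26)=540, (38*26 - -3*-14)=946, (-3*-36 - -13*26)=446; twice the area = |3317| = 3317; area = 3317/2; boundary points = 1 + 1 + 6 + 1 + 2 = 11; strictly interior points = area - boundary/2 + 1 = 1654; answer 1654
Stage 2: S1 = 1654; w = 27; -3*(27)^4 + 2*(27)^3 + 7*(27)^2 - 9*(27)^1 + 7 = (-1594323) + (39366) + (5103) + (-243) + (7) = -1550090; answer -1550090
Stage 3: S2 = -1550090; m = 34; a(2) = -3*(12) + 3*(34) = 66; iterating: a(2)=66, a(3)=-162, a(4)=684, a(5)=-2538, a(6)=9666, a(7)=-36612, a(8)=138834, a(9)=-526338, a(10)=1995516, a(11)=-7565562, a(12)=28683234, a(13)=-108746388, a(14)=412288866, a(15)=-1563105762; answer -1563105762
Stage 4: S3 = -1563105762; d = 77717; 77717 = 23 * 31 * 109; sigma = (1 + 23) * (1 + 31) * (1 + 109) = 24 * 32 * 110 = 84480; answer 84480

84480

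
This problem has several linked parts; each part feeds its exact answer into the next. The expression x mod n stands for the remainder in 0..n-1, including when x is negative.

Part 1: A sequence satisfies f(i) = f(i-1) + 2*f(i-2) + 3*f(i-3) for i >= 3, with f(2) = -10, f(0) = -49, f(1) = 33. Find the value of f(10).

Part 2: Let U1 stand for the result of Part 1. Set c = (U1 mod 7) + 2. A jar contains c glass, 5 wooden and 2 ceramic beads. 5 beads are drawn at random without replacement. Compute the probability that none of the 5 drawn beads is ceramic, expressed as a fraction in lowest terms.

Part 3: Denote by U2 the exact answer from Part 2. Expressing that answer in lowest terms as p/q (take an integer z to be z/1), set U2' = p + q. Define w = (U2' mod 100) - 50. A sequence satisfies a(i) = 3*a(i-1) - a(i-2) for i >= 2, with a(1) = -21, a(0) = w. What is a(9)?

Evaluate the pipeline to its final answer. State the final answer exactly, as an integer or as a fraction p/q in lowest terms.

-57225

Part 1: f(3) = 1*(-10) + 2*(33) + 3*(-49) = -91; iterating: f(3)=-91, f(4)=-12, f(5)=-224, f(6)=-521, f(7)=-1005, f(8)=-2719, f(9)=-6292, f(10)=-14745; answer -14745
Part 2: U1 = -14745; c = 6; total draws C(13,5) = 1287; favorable C(11,5) = 462; P = 14/39; answer 14/39
Part 3: U2 = 14/39; threaded value p + q = 53; w = 3; a(2) = 3*(-21) - 1*(3) = -66; iterating: a(2)=-66, a(3)=-177, a(4)=-465, a(5)=-1218, a(6)=-3189, a(7)=-8349, a(8)=-21858, a(9)=-57225; answer -57225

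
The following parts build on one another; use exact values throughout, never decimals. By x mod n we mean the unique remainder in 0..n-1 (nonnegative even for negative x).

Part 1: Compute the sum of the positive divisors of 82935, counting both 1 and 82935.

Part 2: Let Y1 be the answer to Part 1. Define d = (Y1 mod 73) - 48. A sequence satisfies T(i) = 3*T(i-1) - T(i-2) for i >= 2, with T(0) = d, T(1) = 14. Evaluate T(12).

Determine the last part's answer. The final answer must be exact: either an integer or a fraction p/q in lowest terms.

1180482

Part 1: 82935 = 3^2 * 5 * 19 * 97; sigma = (1 + 3 + 9) * (1 + 5) * (1 + 19) * (1 + 97) = 13 * 6 * 20 * 98 = 152880; answer 152880
Part 2: Y1 = 152880; d = -30; T(2) = 3*(14) - 1*(-30) = 72; iterating: T(2)=72, T(3)=202, T(4)=534, T(5)=1400, T(6)=3666, T(7)=9598, T(8)=25128, T(9)=65786, T(10)=172230, T(11)=450904, T(12)=1180482; answer 1180482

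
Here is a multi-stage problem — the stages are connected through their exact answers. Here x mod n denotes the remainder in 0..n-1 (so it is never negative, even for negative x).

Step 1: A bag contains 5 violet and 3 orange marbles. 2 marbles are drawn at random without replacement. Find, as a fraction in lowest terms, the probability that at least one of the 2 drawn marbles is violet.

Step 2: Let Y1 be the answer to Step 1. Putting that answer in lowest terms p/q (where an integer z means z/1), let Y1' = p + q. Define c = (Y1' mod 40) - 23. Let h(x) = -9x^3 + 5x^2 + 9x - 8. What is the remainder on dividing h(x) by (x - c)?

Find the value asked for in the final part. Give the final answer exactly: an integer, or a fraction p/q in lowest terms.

Step 1: total draws C(8,2) = 28; complement C(3,2) = 3; favorable 28 - 3 = 25; P = 25/28; answer 25/28
Step 2: Y1 = 25/28; threaded value p + q = 53; c = -10; remainder = value at the root: -9*(-10)^3 + 5*(-10)^2 + 9*(-10)^1 - 8 = (9000) + (500) + (-90) + (-8) = 9402; answer 9402

9402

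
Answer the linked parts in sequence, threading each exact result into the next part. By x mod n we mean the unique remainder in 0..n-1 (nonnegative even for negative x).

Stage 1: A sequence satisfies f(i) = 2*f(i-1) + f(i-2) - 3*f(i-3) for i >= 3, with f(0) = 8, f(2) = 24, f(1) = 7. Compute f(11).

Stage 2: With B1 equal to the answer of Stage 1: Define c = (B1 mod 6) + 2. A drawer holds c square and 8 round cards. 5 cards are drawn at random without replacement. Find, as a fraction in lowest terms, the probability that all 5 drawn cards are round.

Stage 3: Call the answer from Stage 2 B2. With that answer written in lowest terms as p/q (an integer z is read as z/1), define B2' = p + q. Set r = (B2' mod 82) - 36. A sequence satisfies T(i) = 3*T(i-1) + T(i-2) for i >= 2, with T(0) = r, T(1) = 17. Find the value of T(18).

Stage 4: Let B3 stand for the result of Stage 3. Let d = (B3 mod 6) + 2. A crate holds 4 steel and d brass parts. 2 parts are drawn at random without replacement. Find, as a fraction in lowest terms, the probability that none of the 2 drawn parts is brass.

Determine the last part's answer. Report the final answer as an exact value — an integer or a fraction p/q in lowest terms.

2/7

Stage 1: f(3) = 2*(24) + 1*(7) - 3*(8) = 31; iterating: f(3)=31, f(4)=65, f(5)=89, f(6)=150, f(7)=194, f(8)=271, f(9)=286, f(10)=261, f(11)=-5; answer -5
Stage 2: B1 = -5; c = 3; total draws C(11,5) = 462; favorable C(8,5) = 56; P = 4/33; answer 4/33
Stage 3: B2 = 4/33; threaded value p + q = 37; r = 1; T(2) = 3*(17) + 1*(1) = 52; iterating: T(2)=52, T(3)=173, T(4)=571, T(5)=1886, T(6)=6229, T(7)=20573, T(8)=67948, T(9)=224417, T(10)=741199, T(11)=2448014, T(12)=8085241, T(13)=26703737, T(14)=88196452, T(15)=291293093, T(16)=962075731, T(17)=3177520286, T(18)=10494636589; answer 10494636589
Stage 4: B3 = 10494636589; d = 3; total draws C(7,2) = 21; favorable C(4,2) = 6; P = 2/7; answer 2/7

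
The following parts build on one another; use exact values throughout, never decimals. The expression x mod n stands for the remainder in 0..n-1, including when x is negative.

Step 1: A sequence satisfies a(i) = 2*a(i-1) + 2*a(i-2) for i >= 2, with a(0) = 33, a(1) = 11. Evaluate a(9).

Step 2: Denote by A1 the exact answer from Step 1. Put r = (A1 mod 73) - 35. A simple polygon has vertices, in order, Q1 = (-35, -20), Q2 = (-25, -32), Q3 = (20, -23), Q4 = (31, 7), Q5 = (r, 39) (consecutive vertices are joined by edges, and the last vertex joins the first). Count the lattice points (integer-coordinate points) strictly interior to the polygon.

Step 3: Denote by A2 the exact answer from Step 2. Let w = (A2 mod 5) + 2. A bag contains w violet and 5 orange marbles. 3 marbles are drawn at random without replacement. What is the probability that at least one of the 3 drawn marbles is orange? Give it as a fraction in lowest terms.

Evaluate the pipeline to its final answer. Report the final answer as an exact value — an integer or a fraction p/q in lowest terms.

Step 1: a(2) = 2*(11) + 2*(33) = 88; iterating: a(2)=88, a(3)=198, a(4)=572, a(5)=1540, a(6)=4224, a(7)=11528, a(8)=31504, a(9)=86064; answer 86064
Step 2: A1 = 86064; r = 35; cross terms: (-35*-32 - -25*-20)=620, (-25*-23 - 20*-32)=1215, (20*7 - 31*-23)=853, (31*39 - 35*7)=964, (35*-20 - -35*39)=665; twice the area = |4317| = 4317; area = 4317/2; boundary points = 2 + 9 + 1 + 4 + 1 = 17; strictly interior points = area - boundary/2 + 1 = 2151; answer 2151
Step 3: A2 = 2151; w = 3; total draws C(8,3) = 56; complement C(3,3) = 1; favorable 56 - 1 = 55; P = 55/56; answer 55/56

55/56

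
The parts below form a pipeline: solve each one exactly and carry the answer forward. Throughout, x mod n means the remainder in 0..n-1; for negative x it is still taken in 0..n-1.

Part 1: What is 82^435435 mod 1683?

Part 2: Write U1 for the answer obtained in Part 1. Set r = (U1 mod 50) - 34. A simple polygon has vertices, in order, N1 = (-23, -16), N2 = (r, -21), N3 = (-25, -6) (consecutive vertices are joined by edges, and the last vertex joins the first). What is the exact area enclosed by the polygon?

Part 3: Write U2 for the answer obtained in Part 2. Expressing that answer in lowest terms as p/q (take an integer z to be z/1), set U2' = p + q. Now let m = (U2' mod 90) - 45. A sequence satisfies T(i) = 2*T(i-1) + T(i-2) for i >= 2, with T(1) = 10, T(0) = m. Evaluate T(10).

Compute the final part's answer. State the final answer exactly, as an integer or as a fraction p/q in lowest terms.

14915

Part 1: squarings mod 1683: 82^1=82, 82^2=1675, 82^4=64, 82^8=730, 82^16=1072, 82^32=1378, 82^64=460, 82^128=1225, 82^256=1072, 82^512=1378, 82^1024=460, 82^2048=1225, 82^4096=1072, 82^8192=1378, 82^16384=460, 82^32768=1225, 82^65536=1072, 82^131072=1378, 82^262144=460; 82^435435 = 82^1 * 82^2 * 82^8 * 82^32 * 82^64 * 82^128 * 82^1024 * 82^8192 * 82^32768 * 82^131072 * 82^262144 = 1387 (mod 1683); answer 1387
Part 2: U1 = 1387; r = 3; cross terms: (-23*-21 - 3*-16)=531, (3*-6 - -25*-21)=-543, (-25*-16 - -23*-6)=262; twice the area = |250| = 250; area = 125; answer 125
Part 3: U2 = 125; threaded value p + q = 126; m = -9; T(2) = 2*(10) + 1*(-9) = 11; iterating: T(2)=11, T(3)=32, T(4)=75, T(5)=182, T(6)=439, T(7)=1060, T(8)=2559, T(9)=6178, T(10)=14915; answer 14915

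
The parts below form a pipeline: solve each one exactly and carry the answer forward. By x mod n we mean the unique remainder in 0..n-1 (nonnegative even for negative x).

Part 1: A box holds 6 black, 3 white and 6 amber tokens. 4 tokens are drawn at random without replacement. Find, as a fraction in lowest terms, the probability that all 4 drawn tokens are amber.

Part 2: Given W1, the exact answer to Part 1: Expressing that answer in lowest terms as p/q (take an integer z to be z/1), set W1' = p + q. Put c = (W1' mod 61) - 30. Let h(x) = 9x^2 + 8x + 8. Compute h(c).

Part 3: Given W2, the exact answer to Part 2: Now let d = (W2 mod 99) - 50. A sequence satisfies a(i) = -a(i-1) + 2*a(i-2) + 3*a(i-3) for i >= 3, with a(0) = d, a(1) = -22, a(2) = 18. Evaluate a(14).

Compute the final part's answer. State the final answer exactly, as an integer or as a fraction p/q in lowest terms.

-7977

Part 1: total draws C(15,4) = 1365; favorable C(6,4) = 15; P = 1/91; answer 1/91
Part 2: W1 = 1/91; threaded value p + q = 92; c = 1; 9*(1)^2 + 8*(1)^1 + 8 = (9) + (8) + (8) = 25; answer 25
Part 3: W2 = 25; d = -25; a(3) = -1*(18) + 2*(-22) + 3*(-25) = -137; iterating: a(3)=-137, a(4)=107, a(5)=-327, a(6)=130, a(7)=-463, a(8)=-258, a(9)=-278, a(10)=-1627, a(11)=297, a(12)=-4385, a(13)=98, a(14)=-7977; answer -7977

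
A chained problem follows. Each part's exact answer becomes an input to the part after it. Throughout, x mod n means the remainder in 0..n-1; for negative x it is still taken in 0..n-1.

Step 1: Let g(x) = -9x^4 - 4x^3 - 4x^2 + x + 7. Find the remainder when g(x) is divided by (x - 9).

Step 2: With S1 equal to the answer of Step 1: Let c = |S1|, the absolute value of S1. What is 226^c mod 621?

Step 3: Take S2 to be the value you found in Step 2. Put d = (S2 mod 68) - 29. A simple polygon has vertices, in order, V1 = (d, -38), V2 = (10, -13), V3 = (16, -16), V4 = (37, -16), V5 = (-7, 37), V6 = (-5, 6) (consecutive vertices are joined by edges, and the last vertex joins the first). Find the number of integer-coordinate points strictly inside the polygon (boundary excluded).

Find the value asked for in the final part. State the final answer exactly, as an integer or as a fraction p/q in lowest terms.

Step 1: remainder = value at the root: -9*(9)^4 - 4*(9)^3 - 4*(9)^2 + 1*(9)^1 + 7 = (-59049) + (-2916) + (-324) + (9) + (7) = -62273; answer -62273
Step 2: S1 = -62273; c = 62273; squarings mod 621: 226^1=226, 226^2=154, 226^4=118, 226^8=262, 226^16=334, 226^32=397, 226^64=496, 226^128=100, 226^256=64, 226^512=370, 226^1024=280, 226^2048=154, 226^4096=118, 226^8192=262, 226^16384=334, 226^32768=397; 226^62273 = 226^1 * 226^64 * 226^256 * 226^512 * 226^4096 * 226^8192 * 226^16384 * 226^32768 = 559 (mod 621); answer 559
Step 3: S2 = 559; d = -14; cross terms: (-14*-13 - 10*-38)=562, (10*-16 - 16*-13)=48, (16*-16 - 37*-16)=336, (37*37 - -7*-16)=1257, (-7*6 - -5*37)=143, (-5*-38 - -14*6)=274; twice the area = |2620| = 2620; area = 1310; boundary points = 1 + 3 + 21 + 1 + 1 + 1 = 28; strictly interior points = area - boundary/2 + 1 = 1297; answer 1297

1297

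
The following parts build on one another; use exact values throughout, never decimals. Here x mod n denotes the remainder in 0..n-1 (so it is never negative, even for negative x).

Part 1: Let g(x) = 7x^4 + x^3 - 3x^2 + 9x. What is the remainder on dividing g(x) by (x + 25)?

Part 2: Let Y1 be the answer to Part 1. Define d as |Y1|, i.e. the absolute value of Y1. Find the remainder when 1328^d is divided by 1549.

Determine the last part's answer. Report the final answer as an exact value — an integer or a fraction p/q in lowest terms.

459

Part 1: remainder = value at the root: 7*(-25)^4 + 1*(-25)^3 - 3*(-25)^2 + 9*(-25)^1 = (2734375) + (-15625) + (-1875) + (-225) = 2716650; answer 2716650
Part 2: Y1 = 2716650; d = 2716650; squarings mod 1549: 1328^1=1328, 1328^2=822, 1328^4=320, 1328^8=166, 1328^16=1223, 1328^32=944, 1328^64=461, 1328^128=308, 1328^256=375, 1328^512=1215, 1328^1024=28, 1328^2048=784, 1328^4096=1252, 1328^8192=1465, 1328^16384=860, 1328^32768=727, 1328^65536=320, 1328^131072=166, 1328^262144=1223, 1328^524288=944, 1328^1048576=461, 1328^2097152=308; 1328^2716650 = 1328^2 * 1328^8 * 1328^32 * 1328^64 * 1328^128 * 1328^256 * 1328^512 * 1328^4096 * 1328^8192 * 1328^16384 * 1328^65536 * 1328^524288 * 1328^2097152 = 459 (mod 1549); answer 459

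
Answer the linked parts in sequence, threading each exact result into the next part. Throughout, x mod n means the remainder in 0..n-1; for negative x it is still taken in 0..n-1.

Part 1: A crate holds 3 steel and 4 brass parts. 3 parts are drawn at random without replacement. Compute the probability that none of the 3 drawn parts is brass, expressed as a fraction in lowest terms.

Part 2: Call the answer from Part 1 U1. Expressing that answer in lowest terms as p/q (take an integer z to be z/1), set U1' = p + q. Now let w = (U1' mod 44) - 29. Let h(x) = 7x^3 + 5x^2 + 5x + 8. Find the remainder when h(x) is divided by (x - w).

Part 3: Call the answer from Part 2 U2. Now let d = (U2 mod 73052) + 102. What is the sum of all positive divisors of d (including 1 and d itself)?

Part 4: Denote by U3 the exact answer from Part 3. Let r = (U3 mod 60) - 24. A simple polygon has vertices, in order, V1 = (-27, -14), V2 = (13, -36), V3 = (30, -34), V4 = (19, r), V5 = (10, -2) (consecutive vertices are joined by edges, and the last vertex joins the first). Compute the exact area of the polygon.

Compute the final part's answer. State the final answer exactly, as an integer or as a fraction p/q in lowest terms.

1183

Part 1: total draws C(7,3) = 35; favorable C(3,3) = 1; P = 1/35; answer 1/35
Part 2: U1 = 1/35; threaded value p + q = 36; w = 7; remainder = value at the root: 7*(7)^3 + 5*(7)^2 + 5*(7)^1 + 8 = (2401) + (245) + (35) + (8) = 2689; answer 2689
Part 3: U2 = 2689; d = 2791; 2791 is prime, so its only divisors are 1 and 2791; sigma = 1 + 2791 = 2792; answer 2792
Part 4: U3 = 2792; r = 8; cross terms: (-27*-36 - 13*-14)=1154, (13*-34 - 30*-36)=638, (30*8 - 19*-34)=886, (19*-2 - 10*8)=-118, (10*-14 - -27*-2)=-194; twice the area = |2366| = 2366; area = 1183; answer 1183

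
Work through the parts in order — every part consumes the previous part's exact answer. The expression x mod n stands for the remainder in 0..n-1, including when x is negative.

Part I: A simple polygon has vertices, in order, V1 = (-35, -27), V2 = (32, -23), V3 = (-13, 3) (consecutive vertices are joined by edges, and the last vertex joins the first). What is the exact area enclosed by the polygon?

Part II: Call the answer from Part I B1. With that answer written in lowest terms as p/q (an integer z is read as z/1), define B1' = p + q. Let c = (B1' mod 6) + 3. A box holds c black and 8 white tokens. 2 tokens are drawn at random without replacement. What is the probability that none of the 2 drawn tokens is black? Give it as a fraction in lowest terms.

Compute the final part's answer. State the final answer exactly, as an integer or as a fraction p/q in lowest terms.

14/39

Part I: cross terms: (-35*-23 - 32*-27)=1669, (32*3 - -13*-23)=-203, (-13*-27 - -35*3)=456; twice the area = |1922| = 1922; area = 961; answer 961
Part II: B1 = 961; threaded value p + q = 962; c = 5; total draws C(13,2) = 78; favorable C(8,2) = 28; P = 14/39; answer 14/39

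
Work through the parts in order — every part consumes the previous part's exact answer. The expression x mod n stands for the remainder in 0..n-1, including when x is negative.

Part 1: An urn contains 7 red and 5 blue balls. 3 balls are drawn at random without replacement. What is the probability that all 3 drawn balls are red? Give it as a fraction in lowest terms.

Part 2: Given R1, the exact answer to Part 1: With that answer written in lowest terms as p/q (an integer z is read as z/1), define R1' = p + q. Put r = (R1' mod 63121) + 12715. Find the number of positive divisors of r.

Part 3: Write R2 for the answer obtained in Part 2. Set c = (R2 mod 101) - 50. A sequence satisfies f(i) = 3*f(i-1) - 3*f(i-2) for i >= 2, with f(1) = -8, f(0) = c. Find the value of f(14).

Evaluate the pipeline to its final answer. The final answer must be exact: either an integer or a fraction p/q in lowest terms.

74358

Part 1: total draws C(12,3) = 220; favorable C(7,3) = 35; P = 7/44; answer 7/44
Part 2: R1 = 7/44; threaded value p + q = 51; r = 12766; 12766 = 2 * 13 * 491; number of divisors = (1+1) * (1+1) * (1+1) = 8; answer 8
Part 3: R2 = 8; c = -42; f(2) = 3*(-8) - 3*(-42) = 102; iterating: f(2)=102, f(3)=330, f(4)=684, f(5)=1062, f(6)=1134, f(7)=216, f(8)=-2754, f(9)=-8910, f(10)=-18468, f(11)=-28674, f(12)=-30618, f(13)=-5832, f(14)=74358; answer 74358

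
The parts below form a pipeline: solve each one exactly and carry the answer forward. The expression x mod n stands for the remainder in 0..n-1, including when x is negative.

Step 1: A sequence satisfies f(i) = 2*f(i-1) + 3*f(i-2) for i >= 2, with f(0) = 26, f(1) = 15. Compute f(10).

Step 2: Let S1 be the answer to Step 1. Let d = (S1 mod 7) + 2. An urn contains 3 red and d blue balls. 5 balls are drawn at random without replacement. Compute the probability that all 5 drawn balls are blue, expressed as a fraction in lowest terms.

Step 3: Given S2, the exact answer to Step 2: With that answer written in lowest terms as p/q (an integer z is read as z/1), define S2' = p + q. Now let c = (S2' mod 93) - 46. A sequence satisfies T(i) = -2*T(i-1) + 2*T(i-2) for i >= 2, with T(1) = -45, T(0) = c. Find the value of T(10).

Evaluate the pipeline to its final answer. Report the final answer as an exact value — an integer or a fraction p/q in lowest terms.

Step 1: f(2) = 2*(15) + 3*(26) = 108; iterating: f(2)=108, f(3)=261, f(4)=846, f(5)=2475, f(6)=7488, f(7)=22401, f(8)=67266, f(9)=201735, f(10)=605268; answer 605268
Step 2: S1 = 605268; d = 8; total draws C(11,5) = 462; favorable C(8,5) = 56; P = 4/33; answer 4/33
Step 3: S2 = 4/33; threaded value p + q = 37; c = -9; T(2) = -2*(-45) + 2*(-9) = 72; iterating: T(2)=72, T(3)=-234, T(4)=612, T(5)=-1692, T(6)=4608, T(7)=-12600, T(8)=34416, T(9)=-94032, T(10)=256896; answer 256896

256896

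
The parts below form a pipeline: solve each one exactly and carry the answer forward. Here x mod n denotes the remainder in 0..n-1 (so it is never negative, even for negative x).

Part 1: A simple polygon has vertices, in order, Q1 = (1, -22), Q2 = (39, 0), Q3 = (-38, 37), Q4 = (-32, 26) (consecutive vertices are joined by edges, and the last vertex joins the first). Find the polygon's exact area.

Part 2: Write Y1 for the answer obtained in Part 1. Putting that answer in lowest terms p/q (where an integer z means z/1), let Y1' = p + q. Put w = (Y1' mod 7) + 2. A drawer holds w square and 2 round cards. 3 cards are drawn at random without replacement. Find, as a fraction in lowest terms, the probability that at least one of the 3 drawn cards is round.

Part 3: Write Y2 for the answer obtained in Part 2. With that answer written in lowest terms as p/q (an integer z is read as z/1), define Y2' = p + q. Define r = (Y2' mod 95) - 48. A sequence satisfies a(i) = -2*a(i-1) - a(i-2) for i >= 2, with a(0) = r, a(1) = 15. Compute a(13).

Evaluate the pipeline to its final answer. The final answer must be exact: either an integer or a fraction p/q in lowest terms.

Part 1: cross terms: (1*0 - 39*-22)=858, (39*37 - -38*0)=1443, (-38*26 - -32*37)=196, (-32*-22 - 1*26)=678; twice the area = |3175| = 3175; area = 3175/2; answer 3175/2
Part 2: Y1 = 3175/2; threaded value p + q = 3177; w = 8; total draws C(10,3) = 120; complement C(8,3) = 56; favorable 120 - 56 = 64; P = 8/15; answer 8/15
Part 3: Y2 = 8/15; threaded value p + q = 23; r = -25; a(2) = -2*(15) - 1*(-25) = -5; iterating: a(2)=-5, a(3)=-5, a(4)=15, a(5)=-25, a(6)=35, a(7)=-45, a(8)=55, a(9)=-65, a(10)=75, a(11)=-85, a(12)=95, a(13)=-105; answer -105

-105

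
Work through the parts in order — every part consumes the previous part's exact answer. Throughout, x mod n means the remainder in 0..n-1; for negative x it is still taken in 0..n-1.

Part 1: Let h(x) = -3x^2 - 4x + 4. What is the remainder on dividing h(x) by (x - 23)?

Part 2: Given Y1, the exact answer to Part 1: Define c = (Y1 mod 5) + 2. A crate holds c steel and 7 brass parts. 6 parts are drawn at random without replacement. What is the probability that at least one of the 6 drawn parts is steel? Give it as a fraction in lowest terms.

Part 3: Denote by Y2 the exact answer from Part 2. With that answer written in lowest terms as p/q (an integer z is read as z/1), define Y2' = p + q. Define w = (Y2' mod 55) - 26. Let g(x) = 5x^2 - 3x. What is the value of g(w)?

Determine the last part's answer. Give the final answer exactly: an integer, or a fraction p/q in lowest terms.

54

Part 1: remainder = value at the root: -3*(23)^2 - 4*(23)^1 + 4 = (-1587) + (-92) + (4) = -1675; answer -1675
Part 2: Y1 = -1675; c = 2; total draws C(9,6) = 84; complement C(7,6) = 7; favorable 84 - 7 = 77; P = 11/12; answer 11/12
Part 3: Y2 = 11/12; threaded value p + q = 23; w = -3; 5*(-3)^2 - 3*(-3)^1 = (45) + (9) = 54; answer 54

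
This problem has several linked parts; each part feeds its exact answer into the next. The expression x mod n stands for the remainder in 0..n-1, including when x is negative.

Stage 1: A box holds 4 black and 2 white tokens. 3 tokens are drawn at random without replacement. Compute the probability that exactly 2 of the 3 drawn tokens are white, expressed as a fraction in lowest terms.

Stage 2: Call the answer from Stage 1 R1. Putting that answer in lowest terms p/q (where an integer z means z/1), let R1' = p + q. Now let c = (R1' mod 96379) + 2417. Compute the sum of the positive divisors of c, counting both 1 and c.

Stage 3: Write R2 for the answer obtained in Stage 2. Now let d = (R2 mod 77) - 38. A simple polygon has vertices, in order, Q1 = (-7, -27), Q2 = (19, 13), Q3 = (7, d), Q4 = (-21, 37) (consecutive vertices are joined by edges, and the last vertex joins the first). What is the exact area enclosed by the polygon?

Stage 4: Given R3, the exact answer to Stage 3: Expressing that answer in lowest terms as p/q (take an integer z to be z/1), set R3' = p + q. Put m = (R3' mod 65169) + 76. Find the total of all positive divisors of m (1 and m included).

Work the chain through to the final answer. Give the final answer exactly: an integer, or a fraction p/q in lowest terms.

Stage 1: total draws C(6,3) = 20; favorable C(2,2)*C(4,1) = 4; P = 1/5; answer 1/5
Stage 2: R1 = 1/5; threaded value p + q = 6; c = 2423; 2423 is prime, so its only divisors are 1 and 2423; sigma = 1 + 2423 = 2424; answer 2424
Stage 3: R2 = 2424; d = -1; cross terms: (-7*13 - 19*-27)=422, (19*-1 - 7*13)=-110, (7*37 - -21*-1)=238, (-21*-27 - -7*37)=826; twice the area = |1376| = 1376; area = 688; answer 688
Stage 4: R3 = 688; threaded value p + q = 689; m = 765; 765 = 3^2 * 5 * 17; sigma = (1 + 3 + 9) * (1 + 5) * (1 + 17) = 13 * 6 * 18 = 1404; answer 1404

1404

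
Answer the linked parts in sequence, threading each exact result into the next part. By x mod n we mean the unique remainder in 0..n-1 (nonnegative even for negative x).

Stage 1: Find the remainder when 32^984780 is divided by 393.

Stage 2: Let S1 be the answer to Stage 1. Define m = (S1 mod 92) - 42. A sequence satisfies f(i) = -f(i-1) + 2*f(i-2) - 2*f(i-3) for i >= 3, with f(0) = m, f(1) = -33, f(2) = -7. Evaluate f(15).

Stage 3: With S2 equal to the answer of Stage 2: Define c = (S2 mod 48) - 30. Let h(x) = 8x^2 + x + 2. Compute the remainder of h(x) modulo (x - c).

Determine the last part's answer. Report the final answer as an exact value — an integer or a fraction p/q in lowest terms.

9

Stage 1: squarings mod 393: 32^1=32, 32^2=238, 32^4=52, 32^8=346, 32^16=244, 32^32=193, 32^64=307, 32^128=322, 32^256=325, 32^512=301, 32^1024=211, 32^2048=112, 32^4096=361, 32^8192=238, 32^16384=52, 32^32768=346, 32^65536=244, 32^131072=193, 32^262144=307, 32^524288=322; 32^984780 = 32^4 * 32^8 * 32^64 * 32^128 * 32^512 * 32^1024 * 32^65536 * 32^131072 * 32^262144 * 32^524288 = 52 (mod 393); answer 52
Stage 2: S1 = 52; m = 10; f(3) = -1*(-7) + 2*(-33) - 2*(10) = -79; iterating: f(3)=-79, f(4)=131, f(5)=-275, f(6)=695, f(7)=-1507, f(8)=3447, f(9)=-7851, f(10)=17759, f(11)=-40355, f(12)=91575, f(13)=-207803, f(14)=471663, f(15)=-1070419; answer -1070419
Stage 3: S2 = -1070419; c = -1; remainder = value at the root: 8*(-1)^2 + 1*(-1)^1 + 2 = (8) + (-1) + (2) = 9; answer 9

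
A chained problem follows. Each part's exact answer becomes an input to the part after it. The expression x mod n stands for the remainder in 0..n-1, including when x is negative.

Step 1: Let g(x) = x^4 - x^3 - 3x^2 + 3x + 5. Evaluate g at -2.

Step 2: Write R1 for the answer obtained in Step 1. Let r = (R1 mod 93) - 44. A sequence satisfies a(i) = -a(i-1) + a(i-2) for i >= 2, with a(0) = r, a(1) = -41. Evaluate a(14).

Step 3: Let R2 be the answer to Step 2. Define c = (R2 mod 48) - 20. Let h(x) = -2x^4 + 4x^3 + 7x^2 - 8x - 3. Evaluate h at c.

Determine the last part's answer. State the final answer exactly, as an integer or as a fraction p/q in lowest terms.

-285363

Step 1: 1*(-2)^4 - 1*(-2)^3 - 3*(-2)^2 + 3*(-2)^1 + 5 = (16) + (8) + (-12) + (-6) + (5) = 11; answer 11
Step 2: R1 = 11; r = -33; a(2) = -1*(-41) + 1*(-33) = 8; iterating: a(2)=8, a(3)=-49, a(4)=57, a(5)=-106, a(6)=163, a(7)=-269, a(8)=432, a(9)=-701, a(10)=1133, a(11)=-1834, a(12)=2967, a(13)=-4801, a(14)=7768; answer 7768
Step 3: R2 = 7768; c = 20; -2*(20)^4 + 4*(20)^3 + 7*(20)^2 - 8*(20)^1 - 3 = (-320000) + (32000) + (2800) + (-160) + (-3) = -285363; answer -285363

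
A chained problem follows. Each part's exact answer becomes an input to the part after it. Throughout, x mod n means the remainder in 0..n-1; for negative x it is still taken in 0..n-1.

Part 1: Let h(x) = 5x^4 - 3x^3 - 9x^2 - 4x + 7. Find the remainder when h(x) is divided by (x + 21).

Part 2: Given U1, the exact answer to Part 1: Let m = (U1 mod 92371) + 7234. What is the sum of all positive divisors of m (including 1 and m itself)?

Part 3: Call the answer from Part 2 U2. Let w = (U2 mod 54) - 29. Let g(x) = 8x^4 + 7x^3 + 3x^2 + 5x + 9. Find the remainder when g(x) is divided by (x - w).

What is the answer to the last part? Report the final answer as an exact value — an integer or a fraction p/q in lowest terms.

Part 1: remainder = value at the root: 5*(-21)^4 - 3*(-21)^3 - 9*(-21)^2 - 4*(-21)^1 + 7 = (972405) + (27783) + (-3969) + (84) + (7) = 996310; answer 996310
Part 2: U1 = 996310; m = 79834; 79834 = 2 * 179 * 223; sigma = (1 + 2) * (1 + 179) * (1 + 223) = 3 * 180 * 224 = 120960; answer 120960
Part 3: U2 = 120960; w = -29; remainder = value at the root: 8*(-29)^4 + 7*(-29)^3 + 3*(-29)^2 + 5*(-29)^1 + 9 = (5658248) + (-170723) + (2523) + (-145) + (9) = 5489912; answer 5489912

5489912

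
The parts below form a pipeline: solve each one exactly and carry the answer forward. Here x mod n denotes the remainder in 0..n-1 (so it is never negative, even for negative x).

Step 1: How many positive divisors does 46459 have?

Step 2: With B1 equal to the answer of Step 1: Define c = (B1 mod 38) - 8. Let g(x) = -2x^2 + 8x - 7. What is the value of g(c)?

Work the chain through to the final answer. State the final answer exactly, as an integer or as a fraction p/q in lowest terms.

Step 1: 46459 = 7 * 6637; number of divisors = (1+1) * (1+1) = 4; answer 4
Step 2: B1 = 4; c = -4; -2*(-4)^2 + 8*(-4)^1 - 7 = (-32) + (-32) + (-7) = -71; answer -71

-71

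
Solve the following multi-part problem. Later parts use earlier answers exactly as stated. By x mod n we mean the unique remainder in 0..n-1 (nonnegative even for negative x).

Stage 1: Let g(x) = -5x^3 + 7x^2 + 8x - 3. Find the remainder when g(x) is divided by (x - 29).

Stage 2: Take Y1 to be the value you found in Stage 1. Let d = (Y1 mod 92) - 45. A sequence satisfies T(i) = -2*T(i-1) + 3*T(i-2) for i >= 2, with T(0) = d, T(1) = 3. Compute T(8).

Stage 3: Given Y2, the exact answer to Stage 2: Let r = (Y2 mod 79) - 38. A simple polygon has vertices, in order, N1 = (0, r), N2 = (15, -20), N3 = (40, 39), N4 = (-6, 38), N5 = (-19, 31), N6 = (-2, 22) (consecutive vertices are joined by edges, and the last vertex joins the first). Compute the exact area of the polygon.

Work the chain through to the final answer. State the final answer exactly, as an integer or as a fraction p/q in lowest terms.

Stage 1: remainder = value at the root: -5*(29)^3 + 7*(29)^2 + 8*(29)^1 - 3 = (-121945) + (5887) + (232) + (-3) = -115829; answer -115829
Stage 2: Y1 = -115829; d = 46; T(2) = -2*(3) + 3*(46) = 132; iterating: T(2)=132, T(3)=-255, T(4)=906, T(5)=-2577, T(6)=7872, T(7)=-23475, T(8)=70566; answer 70566
Stage 3: Y2 = 70566; r = -19; cross terms: (0*-20 - 15*-19)=285, (15*39 - 40*-20)=1385, (40*38 - -6*39)=1754, (-6*31 - -19*38)=536, (-19*22 - -2*31)=-356, (-2*-19 - 0*22)=38; twice the area = |3642| = 3642; area = 1821; answer 1821

1821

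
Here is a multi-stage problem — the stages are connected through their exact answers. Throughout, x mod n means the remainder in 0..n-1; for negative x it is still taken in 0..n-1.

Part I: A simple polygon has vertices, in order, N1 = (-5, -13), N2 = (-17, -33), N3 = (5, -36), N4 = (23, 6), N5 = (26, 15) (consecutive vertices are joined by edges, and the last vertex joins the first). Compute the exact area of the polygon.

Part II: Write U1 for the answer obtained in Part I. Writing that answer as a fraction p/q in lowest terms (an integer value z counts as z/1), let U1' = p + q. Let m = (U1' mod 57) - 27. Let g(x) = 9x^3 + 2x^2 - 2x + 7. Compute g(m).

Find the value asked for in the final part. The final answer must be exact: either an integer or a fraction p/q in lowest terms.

Part I: cross terms: (-5*-33 - -17*-13)=-56, (-17*-36 - 5*-33)=777, (5*6 - 23*-36)=858, (23*15 - 26*6)=189, (26*-13 - -5*15)=-263; twice the area = |1505| = 1505; area = 1505/2; answer 1505/2
Part II: U1 = 1505/2; threaded value p + q = 1507; m = -2; 9*(-2)^3 + 2*(-2)^2 - 2*(-2)^1 + 7 = (-72) + (8) + (4) + (7) = -53; answer -53

-53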